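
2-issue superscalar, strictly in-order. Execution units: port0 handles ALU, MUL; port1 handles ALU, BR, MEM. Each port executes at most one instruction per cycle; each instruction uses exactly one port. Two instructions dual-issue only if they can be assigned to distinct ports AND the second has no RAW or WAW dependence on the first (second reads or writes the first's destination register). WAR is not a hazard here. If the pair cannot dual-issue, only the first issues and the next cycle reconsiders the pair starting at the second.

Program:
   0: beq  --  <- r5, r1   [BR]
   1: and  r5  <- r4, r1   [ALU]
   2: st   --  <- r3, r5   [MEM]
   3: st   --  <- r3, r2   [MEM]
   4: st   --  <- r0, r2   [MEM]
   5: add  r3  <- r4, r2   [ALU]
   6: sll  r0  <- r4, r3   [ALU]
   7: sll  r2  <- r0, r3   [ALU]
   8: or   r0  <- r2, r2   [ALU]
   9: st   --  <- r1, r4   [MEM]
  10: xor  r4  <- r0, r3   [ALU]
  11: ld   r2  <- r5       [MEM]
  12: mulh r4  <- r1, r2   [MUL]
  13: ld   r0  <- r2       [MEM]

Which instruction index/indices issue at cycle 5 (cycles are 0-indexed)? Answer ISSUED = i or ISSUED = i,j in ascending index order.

ISSUED = 7

#0 head=0: beq.BR and.ALU i0/i1 pair
#1 head=2: st.MEM i2 no-port MEM/MEM
#2 head=3: st.MEM i3 no-port MEM/MEM
#3 head=4: st.MEM add.ALU i4/i5 pair
#4 head=6: sll.ALU i6 RAW r0
#5 head=7: sll.ALU i7 RAW r2
#6 head=8: or.ALU st.MEM i8/i9 pair
#7 head=10: xor.ALU ld.MEM i10/i11 pair
#8 head=12: mulh.MUL ld.MEM i12/i13 pair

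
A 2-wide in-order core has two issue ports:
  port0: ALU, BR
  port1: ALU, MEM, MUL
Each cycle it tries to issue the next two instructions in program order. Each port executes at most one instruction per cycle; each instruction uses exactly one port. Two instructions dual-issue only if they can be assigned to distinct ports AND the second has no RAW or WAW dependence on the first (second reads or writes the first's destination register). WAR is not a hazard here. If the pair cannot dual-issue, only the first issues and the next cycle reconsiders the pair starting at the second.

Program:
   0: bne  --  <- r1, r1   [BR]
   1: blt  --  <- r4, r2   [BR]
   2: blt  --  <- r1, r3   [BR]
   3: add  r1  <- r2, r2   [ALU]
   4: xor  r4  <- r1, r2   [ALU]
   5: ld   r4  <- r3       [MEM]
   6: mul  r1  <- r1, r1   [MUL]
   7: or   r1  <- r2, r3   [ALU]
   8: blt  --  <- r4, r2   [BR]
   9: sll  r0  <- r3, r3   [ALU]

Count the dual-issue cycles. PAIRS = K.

PAIRS = 2

#0 head=0: bne i0 no-port BR/BR
#1 head=1: blt i1 no-port BR/BR
#2 head=2: blt+add i2,i3 dual
#3 head=4: xor i4 WAW r4
#4 head=5: ld i5 no-port MEM/MUL
#5 head=6: mul i6 WAW r1
#6 head=7: or+blt i7,i8 dual
#7 head=9: sll i9 tail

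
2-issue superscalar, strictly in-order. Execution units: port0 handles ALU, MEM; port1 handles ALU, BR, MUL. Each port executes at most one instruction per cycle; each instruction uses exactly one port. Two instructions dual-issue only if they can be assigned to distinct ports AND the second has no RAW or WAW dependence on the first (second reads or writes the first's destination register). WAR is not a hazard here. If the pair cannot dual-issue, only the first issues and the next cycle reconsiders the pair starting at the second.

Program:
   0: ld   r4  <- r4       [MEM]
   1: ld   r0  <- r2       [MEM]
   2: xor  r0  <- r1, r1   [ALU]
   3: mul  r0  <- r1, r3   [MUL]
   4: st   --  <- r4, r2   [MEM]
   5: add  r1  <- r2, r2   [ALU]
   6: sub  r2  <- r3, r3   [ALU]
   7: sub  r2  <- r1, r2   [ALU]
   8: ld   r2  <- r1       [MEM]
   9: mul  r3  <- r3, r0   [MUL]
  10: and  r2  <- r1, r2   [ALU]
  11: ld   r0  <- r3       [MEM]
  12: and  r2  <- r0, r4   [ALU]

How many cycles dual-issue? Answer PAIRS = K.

PAIRS = 4

#0 head=0: ld i0 no-port MEM/MEM
#1 head=1: ld i1 WAW r0
#2 head=2: xor i2 WAW r0
#3 head=3: mul+st i3&i4 2-wide
#4 head=5: add+sub i5&i6 2-wide
#5 head=7: sub i7 WAW r2
#6 head=8: ld+mul i8&i9 2-wide
#7 head=10: and+ld i10&i11 2-wide
#8 head=12: and i12 tail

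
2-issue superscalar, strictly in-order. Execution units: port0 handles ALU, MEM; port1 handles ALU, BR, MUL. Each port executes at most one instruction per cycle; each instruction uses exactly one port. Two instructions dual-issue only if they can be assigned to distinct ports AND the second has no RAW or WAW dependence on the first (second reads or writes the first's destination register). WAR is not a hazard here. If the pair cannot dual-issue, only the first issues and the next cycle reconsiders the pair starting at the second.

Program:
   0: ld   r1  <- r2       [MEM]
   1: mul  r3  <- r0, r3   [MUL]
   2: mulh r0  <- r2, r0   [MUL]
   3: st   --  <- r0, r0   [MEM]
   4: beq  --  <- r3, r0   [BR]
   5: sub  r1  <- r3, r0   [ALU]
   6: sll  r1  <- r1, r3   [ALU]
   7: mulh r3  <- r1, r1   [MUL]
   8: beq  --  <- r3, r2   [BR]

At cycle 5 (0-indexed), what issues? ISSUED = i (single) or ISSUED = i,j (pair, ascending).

t=0 i0+i1:ld.MEM;mul.MUL ; pair
t=1 i2:mulh.MUL ; RAW r0
t=2 i3+i4:st.MEM;beq.BR ; pair
t=3 i5:sub.ALU ; RAW+WAW r1
t=4 i6:sll.ALU ; RAW r1
t=5 i7:mulh.MUL ; no-port MUL/BR
t=6 i8:beq.BR ; tail

ISSUED = 7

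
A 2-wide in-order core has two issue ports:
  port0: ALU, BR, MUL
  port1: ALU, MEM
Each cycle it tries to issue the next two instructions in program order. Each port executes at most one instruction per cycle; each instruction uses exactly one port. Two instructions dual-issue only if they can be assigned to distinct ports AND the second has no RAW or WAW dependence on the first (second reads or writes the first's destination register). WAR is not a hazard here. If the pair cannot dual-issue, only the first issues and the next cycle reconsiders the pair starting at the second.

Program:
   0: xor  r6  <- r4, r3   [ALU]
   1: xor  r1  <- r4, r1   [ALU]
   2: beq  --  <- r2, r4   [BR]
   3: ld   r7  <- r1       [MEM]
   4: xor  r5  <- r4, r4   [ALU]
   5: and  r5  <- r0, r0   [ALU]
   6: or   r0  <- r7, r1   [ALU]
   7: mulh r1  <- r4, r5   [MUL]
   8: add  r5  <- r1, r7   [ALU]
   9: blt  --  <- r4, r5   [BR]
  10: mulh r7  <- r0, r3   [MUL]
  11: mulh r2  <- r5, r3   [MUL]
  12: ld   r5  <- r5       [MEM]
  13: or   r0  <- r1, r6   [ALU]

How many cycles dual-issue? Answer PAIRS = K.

PAIRS = 4

[0] i0&i1  xor.ALU;xor.ALU  -- 2-wide
[1] i2&i3  beq.BR;ld.MEM  -- 2-wide
[2] i4  xor.ALU  -- WAW r5
[3] i5&i6  and.ALU;or.ALU  -- 2-wide
[4] i7  mulh.MUL  -- RAW r1
[5] i8  add.ALU  -- RAW r5
[6] i9  blt.BR  -- no-port BR/MUL
[7] i10  mulh.MUL  -- no-port MUL/MUL
[8] i11&i12  mulh.MUL;ld.MEM  -- 2-wide
[9] i13  or.ALU  -- tail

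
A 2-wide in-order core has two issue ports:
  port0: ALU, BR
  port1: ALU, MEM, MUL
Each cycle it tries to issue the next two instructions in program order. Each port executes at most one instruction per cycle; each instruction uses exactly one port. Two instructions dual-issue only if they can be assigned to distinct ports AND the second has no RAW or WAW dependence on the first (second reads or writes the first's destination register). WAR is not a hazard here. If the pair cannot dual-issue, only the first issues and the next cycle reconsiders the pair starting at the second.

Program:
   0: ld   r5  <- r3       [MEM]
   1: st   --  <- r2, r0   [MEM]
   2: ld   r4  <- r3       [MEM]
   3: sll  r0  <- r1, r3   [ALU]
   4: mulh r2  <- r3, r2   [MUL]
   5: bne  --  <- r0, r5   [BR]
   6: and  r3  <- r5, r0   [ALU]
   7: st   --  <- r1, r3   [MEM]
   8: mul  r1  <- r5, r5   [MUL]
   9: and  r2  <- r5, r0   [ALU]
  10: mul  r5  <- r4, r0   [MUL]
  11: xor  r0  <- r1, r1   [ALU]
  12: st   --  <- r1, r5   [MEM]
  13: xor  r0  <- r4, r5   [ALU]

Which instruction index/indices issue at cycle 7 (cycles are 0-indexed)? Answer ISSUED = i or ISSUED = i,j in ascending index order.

ISSUED = 10,11

[0] i0  ld  -- no-port MEM/MEM
[1] i1  st  -- no-port MEM/MEM
[2] i2,i3  ld/sll  -- pair
[3] i4,i5  mulh/bne  -- pair
[4] i6  and  -- RAW r3
[5] i7  st  -- no-port MEM/MUL
[6] i8,i9  mul/and  -- pair
[7] i10,i11  mul/xor  -- pair
[8] i12,i13  st/xor  -- pair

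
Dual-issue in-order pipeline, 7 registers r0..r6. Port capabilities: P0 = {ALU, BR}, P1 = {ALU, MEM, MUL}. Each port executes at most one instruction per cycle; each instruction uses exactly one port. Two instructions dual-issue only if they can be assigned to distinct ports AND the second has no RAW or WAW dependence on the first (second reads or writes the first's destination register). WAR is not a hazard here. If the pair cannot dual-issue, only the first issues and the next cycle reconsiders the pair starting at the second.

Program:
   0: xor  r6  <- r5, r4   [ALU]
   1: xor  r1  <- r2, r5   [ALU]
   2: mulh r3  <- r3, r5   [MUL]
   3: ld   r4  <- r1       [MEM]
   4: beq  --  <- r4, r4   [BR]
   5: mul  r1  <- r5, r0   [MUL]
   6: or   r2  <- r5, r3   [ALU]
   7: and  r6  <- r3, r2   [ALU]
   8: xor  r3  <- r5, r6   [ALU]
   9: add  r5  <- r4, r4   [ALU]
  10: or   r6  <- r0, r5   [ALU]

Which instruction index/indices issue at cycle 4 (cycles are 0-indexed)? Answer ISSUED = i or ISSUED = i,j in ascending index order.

ISSUED = 6

0. xor.ALU xor.ALU @i0+i1  | pair
1. mulh.MUL @i2  | no-port MUL/MEM
2. ld.MEM @i3  | RAW r4
3. beq.BR mul.MUL @i4+i5  | pair
4. or.ALU @i6  | RAW r2
5. and.ALU @i7  | RAW r6
6. xor.ALU add.ALU @i8+i9  | pair
7. or.ALU @i10  | tail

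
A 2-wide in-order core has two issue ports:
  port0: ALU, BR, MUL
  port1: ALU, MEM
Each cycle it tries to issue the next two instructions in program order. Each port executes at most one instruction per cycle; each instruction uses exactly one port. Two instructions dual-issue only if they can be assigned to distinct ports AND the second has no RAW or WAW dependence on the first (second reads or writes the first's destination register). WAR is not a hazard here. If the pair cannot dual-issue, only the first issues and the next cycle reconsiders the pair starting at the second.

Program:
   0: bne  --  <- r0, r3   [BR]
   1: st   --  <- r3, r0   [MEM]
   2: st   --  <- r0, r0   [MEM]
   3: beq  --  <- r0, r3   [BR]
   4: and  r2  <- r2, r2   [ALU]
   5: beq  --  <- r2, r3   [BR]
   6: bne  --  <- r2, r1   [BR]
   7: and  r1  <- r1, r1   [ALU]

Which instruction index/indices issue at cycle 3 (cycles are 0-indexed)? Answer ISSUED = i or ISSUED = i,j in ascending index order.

  cy0 -> i0+i1 (bne;st) pair
  cy1 -> i2+i3 (st;beq) pair
  cy2 -> i4 (and) RAW r2
  cy3 -> i5 (beq) no-port BR/BR
  cy4 -> i6+i7 (bne;and) pair

ISSUED = 5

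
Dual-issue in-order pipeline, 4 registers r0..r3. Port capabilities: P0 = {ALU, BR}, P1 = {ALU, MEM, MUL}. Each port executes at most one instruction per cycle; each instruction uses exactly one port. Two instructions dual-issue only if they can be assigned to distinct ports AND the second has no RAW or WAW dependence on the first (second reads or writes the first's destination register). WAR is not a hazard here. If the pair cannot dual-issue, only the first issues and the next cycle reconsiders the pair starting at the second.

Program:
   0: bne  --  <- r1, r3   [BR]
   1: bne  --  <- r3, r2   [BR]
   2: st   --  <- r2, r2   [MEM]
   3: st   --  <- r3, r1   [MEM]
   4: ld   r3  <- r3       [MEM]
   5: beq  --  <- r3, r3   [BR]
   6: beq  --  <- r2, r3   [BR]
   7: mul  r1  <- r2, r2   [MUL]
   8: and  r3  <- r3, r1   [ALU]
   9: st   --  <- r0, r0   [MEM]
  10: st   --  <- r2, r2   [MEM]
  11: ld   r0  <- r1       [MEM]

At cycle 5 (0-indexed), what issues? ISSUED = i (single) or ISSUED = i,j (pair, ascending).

#0 head=0: bne.BR i0 no-port BR/BR
#1 head=1: bne.BR+st.MEM i1/i2 2-wide
#2 head=3: st.MEM i3 no-port MEM/MEM
#3 head=4: ld.MEM i4 RAW r3
#4 head=5: beq.BR i5 no-port BR/BR
#5 head=6: beq.BR+mul.MUL i6/i7 2-wide
#6 head=8: and.ALU+st.MEM i8/i9 2-wide
#7 head=10: st.MEM i10 no-port MEM/MEM
#8 head=11: ld.MEM i11 tail

ISSUED = 6,7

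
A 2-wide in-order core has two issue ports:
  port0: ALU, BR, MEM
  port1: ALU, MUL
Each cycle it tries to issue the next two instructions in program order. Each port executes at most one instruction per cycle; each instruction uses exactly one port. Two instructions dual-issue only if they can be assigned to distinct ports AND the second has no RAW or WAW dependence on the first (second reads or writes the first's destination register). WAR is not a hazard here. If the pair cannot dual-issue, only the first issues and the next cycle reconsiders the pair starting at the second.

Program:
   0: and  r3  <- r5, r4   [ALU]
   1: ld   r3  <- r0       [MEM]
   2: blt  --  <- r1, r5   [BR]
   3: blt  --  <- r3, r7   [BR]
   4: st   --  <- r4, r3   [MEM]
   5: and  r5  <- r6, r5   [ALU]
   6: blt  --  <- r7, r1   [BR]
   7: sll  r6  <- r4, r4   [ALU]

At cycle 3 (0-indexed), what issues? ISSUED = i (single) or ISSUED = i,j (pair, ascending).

t=0 i0:and ; WAW r3
t=1 i1:ld ; no-port MEM/BR
t=2 i2:blt ; no-port BR/BR
t=3 i3:blt ; no-port BR/MEM
t=4 i4/i5:st and ; dual
t=5 i6/i7:blt sll ; dual

ISSUED = 3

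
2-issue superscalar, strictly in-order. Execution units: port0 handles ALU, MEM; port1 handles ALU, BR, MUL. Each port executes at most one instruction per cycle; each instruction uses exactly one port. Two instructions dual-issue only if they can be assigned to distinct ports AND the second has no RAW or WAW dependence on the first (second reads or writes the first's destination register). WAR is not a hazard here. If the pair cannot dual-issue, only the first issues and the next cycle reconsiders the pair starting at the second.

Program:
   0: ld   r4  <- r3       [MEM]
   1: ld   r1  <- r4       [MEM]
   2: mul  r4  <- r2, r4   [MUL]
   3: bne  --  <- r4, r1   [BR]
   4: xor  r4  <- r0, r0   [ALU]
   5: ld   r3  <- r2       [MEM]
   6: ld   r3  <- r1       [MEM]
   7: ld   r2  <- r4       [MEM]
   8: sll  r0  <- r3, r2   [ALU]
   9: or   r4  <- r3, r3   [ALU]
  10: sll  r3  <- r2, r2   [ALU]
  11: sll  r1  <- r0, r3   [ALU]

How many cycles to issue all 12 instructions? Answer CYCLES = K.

0. ld @i0  | no-port MEM/MEM
1. ld;mul @i1&i2  | dual
2. bne;xor @i3&i4  | dual
3. ld @i5  | no-port MEM/MEM
4. ld @i6  | no-port MEM/MEM
5. ld @i7  | RAW r2
6. sll;or @i8&i9  | dual
7. sll @i10  | RAW r3
8. sll @i11  | tail

CYCLES = 9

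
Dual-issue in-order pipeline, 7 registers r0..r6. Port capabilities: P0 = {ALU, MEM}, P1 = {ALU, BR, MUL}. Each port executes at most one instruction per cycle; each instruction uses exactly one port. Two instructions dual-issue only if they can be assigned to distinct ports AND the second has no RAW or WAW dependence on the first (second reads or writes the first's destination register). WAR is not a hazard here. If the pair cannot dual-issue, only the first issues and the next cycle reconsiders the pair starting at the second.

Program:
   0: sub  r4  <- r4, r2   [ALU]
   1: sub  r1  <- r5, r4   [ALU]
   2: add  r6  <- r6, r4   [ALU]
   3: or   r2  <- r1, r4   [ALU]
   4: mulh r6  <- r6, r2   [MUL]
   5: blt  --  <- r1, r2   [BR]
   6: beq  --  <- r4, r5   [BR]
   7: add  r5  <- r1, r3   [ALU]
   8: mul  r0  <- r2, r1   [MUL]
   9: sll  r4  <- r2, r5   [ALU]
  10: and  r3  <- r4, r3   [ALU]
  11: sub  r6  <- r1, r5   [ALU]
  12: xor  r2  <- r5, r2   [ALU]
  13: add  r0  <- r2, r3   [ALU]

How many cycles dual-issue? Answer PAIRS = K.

PAIRS = 4

0. sub @i0  | RAW r4
1. sub;add @i1,i2  | pair
2. or @i3  | RAW r2
3. mulh @i4  | no-port MUL/BR
4. blt @i5  | no-port BR/BR
5. beq;add @i6,i7  | pair
6. mul;sll @i8,i9  | pair
7. and;sub @i10,i11  | pair
8. xor @i12  | RAW r2
9. add @i13  | tail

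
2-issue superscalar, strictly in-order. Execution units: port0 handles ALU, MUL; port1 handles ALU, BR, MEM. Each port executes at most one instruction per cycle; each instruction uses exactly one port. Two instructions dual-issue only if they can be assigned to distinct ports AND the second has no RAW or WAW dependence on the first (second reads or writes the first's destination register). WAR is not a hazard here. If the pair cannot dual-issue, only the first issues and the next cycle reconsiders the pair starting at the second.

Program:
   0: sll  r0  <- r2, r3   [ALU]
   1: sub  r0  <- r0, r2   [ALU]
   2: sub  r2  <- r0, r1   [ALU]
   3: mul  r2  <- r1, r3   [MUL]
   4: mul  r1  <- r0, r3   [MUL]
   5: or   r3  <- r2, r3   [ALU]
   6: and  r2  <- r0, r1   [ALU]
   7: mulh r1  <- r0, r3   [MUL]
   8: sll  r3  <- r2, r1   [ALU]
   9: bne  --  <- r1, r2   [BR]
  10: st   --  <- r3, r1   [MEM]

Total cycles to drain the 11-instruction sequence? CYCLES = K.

CYCLES = 8

#0 head=0: sll i0 RAW+WAW r0
#1 head=1: sub i1 RAW r0
#2 head=2: sub i2 WAW r2
#3 head=3: mul i3 no-port MUL/MUL
#4 head=4: mul;or i4+i5 pair
#5 head=6: and;mulh i6+i7 pair
#6 head=8: sll;bne i8+i9 pair
#7 head=10: st i10 tail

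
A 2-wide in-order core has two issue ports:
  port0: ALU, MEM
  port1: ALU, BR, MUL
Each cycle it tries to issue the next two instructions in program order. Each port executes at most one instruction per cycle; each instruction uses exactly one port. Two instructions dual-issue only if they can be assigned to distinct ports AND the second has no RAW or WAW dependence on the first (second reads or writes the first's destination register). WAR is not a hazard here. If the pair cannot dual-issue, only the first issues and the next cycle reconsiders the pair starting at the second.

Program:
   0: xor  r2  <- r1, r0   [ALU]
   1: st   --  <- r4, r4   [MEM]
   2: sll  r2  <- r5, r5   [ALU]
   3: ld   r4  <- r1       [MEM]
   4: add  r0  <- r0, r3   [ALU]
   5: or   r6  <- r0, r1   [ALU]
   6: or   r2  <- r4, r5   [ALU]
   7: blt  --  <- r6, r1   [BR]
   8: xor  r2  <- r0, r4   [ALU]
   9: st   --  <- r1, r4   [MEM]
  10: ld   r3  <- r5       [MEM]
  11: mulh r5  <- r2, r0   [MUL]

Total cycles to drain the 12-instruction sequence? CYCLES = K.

CYCLES = 7

t=0 i0&i1:xor/st ; 2-wide
t=1 i2&i3:sll/ld ; 2-wide
t=2 i4:add ; RAW r0
t=3 i5&i6:or/or ; 2-wide
t=4 i7&i8:blt/xor ; 2-wide
t=5 i9:st ; no-port MEM/MEM
t=6 i10&i11:ld/mulh ; 2-wide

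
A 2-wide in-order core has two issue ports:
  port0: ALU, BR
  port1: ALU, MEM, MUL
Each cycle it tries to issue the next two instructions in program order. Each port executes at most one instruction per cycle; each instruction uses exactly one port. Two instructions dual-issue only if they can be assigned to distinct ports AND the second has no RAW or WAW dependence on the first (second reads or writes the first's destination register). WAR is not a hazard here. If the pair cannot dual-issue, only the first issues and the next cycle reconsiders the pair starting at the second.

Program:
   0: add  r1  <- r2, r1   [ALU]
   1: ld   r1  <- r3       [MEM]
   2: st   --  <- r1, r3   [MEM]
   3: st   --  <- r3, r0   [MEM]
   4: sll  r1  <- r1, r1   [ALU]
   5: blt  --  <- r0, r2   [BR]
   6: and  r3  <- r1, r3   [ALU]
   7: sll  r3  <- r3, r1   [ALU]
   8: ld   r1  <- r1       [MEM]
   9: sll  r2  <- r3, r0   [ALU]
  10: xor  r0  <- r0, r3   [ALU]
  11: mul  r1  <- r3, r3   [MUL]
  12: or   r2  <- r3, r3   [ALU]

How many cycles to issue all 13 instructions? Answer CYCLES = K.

0. add.ALU @i0  | WAW r1
1. ld.MEM @i1  | no-port MEM/MEM
2. st.MEM @i2  | no-port MEM/MEM
3. st.MEM+sll.ALU @i3&i4  | dual
4. blt.BR+and.ALU @i5&i6  | dual
5. sll.ALU+ld.MEM @i7&i8  | dual
6. sll.ALU+xor.ALU @i9&i10  | dual
7. mul.MUL+or.ALU @i11&i12  | dual

CYCLES = 8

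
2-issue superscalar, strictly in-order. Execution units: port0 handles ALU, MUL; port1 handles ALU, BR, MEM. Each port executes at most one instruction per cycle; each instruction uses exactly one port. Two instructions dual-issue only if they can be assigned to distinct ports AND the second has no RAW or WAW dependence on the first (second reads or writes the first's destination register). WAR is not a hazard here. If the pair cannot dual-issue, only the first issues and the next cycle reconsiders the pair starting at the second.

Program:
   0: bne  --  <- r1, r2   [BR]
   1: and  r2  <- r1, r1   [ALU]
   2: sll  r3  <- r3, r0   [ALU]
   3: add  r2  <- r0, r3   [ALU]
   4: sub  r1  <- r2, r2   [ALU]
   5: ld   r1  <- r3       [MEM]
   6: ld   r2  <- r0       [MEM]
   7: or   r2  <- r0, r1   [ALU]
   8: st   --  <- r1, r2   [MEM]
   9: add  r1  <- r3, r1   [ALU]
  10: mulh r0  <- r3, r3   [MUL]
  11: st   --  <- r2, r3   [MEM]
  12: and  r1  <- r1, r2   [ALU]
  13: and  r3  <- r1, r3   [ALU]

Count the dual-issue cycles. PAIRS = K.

PAIRS = 3

  cy0 -> i0+i1 (bne and) 2-wide
  cy1 -> i2 (sll) RAW r3
  cy2 -> i3 (add) RAW r2
  cy3 -> i4 (sub) WAW r1
  cy4 -> i5 (ld) no-port MEM/MEM
  cy5 -> i6 (ld) WAW r2
  cy6 -> i7 (or) RAW r2
  cy7 -> i8+i9 (st add) 2-wide
  cy8 -> i10+i11 (mulh st) 2-wide
  cy9 -> i12 (and) RAW r1
  cy10 -> i13 (and) tail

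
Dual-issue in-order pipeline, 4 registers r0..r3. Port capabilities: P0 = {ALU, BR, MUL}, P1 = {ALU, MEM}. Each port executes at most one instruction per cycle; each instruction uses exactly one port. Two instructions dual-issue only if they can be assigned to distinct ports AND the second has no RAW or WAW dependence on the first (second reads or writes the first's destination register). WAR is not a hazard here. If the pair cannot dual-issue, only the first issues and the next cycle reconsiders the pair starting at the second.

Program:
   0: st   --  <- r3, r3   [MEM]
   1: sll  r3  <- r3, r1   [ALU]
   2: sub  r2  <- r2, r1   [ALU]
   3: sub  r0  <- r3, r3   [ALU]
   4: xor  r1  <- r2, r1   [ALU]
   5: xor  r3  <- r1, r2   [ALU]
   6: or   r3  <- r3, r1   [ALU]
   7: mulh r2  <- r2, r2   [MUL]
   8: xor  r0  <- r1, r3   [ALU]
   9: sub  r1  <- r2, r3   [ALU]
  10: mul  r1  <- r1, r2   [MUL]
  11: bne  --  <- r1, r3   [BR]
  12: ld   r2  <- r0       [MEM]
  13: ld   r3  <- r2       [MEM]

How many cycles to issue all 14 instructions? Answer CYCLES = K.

#0 head=0: st.MEM sll.ALU i0/i1 pair
#1 head=2: sub.ALU sub.ALU i2/i3 pair
#2 head=4: xor.ALU i4 RAW r1
#3 head=5: xor.ALU i5 RAW+WAW r3
#4 head=6: or.ALU mulh.MUL i6/i7 pair
#5 head=8: xor.ALU sub.ALU i8/i9 pair
#6 head=10: mul.MUL i10 no-port MUL/BR
#7 head=11: bne.BR ld.MEM i11/i12 pair
#8 head=13: ld.MEM i13 tail

CYCLES = 9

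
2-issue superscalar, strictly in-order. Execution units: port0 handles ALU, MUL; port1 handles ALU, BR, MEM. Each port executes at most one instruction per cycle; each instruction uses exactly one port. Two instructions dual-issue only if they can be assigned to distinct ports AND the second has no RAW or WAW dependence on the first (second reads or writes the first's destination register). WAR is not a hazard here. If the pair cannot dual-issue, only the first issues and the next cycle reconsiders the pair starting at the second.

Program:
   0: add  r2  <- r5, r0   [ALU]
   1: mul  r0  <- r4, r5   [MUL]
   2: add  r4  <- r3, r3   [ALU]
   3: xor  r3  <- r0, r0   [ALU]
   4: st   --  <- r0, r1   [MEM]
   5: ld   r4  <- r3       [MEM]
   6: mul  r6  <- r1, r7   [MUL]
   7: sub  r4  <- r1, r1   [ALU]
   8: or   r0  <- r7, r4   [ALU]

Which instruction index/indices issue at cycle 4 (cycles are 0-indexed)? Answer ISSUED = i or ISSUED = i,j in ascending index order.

ISSUED = 7

c0: i0/i1 add.ALU+mul.MUL  dual
c1: i2/i3 add.ALU+xor.ALU  dual
c2: i4 st.MEM  no-port MEM/MEM
c3: i5/i6 ld.MEM+mul.MUL  dual
c4: i7 sub.ALU  RAW r4
c5: i8 or.ALU  tail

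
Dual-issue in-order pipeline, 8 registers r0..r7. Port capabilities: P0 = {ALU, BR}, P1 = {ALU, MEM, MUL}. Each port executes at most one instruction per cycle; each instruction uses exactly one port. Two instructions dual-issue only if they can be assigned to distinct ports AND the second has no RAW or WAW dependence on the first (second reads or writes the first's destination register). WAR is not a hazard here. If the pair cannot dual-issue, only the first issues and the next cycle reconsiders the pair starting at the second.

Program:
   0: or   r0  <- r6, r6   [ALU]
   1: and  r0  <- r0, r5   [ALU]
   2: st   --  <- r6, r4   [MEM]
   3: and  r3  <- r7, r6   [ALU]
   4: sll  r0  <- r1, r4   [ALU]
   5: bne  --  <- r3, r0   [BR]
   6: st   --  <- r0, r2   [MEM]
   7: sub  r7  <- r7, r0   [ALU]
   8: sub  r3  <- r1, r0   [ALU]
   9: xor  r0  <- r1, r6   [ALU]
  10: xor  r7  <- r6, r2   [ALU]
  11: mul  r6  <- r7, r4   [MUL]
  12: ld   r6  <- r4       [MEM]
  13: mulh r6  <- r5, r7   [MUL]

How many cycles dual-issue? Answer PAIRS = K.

t=0 i0:or ; RAW+WAW r0
t=1 i1+i2:and+st ; dual
t=2 i3+i4:and+sll ; dual
t=3 i5+i6:bne+st ; dual
t=4 i7+i8:sub+sub ; dual
t=5 i9+i10:xor+xor ; dual
t=6 i11:mul ; no-port MUL/MEM
t=7 i12:ld ; no-port MEM/MUL
t=8 i13:mulh ; tail

PAIRS = 5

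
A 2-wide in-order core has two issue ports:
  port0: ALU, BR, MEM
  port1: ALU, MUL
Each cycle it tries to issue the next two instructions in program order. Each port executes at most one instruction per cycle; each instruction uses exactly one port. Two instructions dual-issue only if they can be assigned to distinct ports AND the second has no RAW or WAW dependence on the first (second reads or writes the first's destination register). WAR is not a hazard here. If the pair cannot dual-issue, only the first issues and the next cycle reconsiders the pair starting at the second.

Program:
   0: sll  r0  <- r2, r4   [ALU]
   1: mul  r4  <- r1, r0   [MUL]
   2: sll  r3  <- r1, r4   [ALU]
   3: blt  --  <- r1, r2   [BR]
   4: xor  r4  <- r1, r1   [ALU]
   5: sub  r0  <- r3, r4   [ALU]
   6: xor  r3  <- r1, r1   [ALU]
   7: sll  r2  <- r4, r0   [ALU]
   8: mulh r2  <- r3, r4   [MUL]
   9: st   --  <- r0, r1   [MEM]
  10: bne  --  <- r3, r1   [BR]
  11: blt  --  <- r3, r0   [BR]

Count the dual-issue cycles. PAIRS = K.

c0: i0 sll.ALU  RAW r0
c1: i1 mul.MUL  RAW r4
c2: i2&i3 sll.ALU;blt.BR  pair
c3: i4 xor.ALU  RAW r4
c4: i5&i6 sub.ALU;xor.ALU  pair
c5: i7 sll.ALU  WAW r2
c6: i8&i9 mulh.MUL;st.MEM  pair
c7: i10 bne.BR  no-port BR/BR
c8: i11 blt.BR  tail

PAIRS = 3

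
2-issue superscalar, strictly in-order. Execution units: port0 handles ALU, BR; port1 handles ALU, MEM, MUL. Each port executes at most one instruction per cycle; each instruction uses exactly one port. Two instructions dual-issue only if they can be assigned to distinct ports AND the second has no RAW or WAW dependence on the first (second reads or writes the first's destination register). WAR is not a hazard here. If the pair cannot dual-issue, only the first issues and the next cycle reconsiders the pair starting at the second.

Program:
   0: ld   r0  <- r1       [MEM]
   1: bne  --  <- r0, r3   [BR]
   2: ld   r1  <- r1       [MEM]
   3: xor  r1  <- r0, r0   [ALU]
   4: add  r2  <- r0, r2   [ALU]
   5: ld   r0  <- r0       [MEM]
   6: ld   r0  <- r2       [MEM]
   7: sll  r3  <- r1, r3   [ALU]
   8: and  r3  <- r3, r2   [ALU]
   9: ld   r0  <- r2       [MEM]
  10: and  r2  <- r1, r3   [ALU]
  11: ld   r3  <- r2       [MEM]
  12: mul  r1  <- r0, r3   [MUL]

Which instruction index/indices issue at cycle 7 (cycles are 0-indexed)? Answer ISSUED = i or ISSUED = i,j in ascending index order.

ISSUED = 11

  cy0 -> i0 (ld.MEM) RAW r0
  cy1 -> i1&i2 (bne.BR/ld.MEM) dual
  cy2 -> i3&i4 (xor.ALU/add.ALU) dual
  cy3 -> i5 (ld.MEM) no-port MEM/MEM
  cy4 -> i6&i7 (ld.MEM/sll.ALU) dual
  cy5 -> i8&i9 (and.ALU/ld.MEM) dual
  cy6 -> i10 (and.ALU) RAW r2
  cy7 -> i11 (ld.MEM) no-port MEM/MUL
  cy8 -> i12 (mul.MUL) tail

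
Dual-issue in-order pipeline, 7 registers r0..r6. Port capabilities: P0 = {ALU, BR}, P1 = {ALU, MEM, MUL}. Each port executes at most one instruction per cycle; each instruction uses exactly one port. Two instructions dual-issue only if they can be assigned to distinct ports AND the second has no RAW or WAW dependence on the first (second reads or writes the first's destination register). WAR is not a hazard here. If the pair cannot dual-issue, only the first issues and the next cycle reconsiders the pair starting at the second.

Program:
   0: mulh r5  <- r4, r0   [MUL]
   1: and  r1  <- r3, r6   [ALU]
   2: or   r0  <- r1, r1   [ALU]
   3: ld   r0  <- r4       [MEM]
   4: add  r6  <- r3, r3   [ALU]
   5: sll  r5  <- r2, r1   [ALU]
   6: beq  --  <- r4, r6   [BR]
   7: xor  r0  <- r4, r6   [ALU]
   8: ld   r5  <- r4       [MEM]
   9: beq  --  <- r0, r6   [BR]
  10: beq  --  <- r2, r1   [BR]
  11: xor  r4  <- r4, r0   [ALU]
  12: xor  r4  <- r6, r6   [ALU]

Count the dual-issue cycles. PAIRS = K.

PAIRS = 5

t=0 i0/i1:mulh.MUL+and.ALU ; pair
t=1 i2:or.ALU ; WAW r0
t=2 i3/i4:ld.MEM+add.ALU ; pair
t=3 i5/i6:sll.ALU+beq.BR ; pair
t=4 i7/i8:xor.ALU+ld.MEM ; pair
t=5 i9:beq.BR ; no-port BR/BR
t=6 i10/i11:beq.BR+xor.ALU ; pair
t=7 i12:xor.ALU ; tail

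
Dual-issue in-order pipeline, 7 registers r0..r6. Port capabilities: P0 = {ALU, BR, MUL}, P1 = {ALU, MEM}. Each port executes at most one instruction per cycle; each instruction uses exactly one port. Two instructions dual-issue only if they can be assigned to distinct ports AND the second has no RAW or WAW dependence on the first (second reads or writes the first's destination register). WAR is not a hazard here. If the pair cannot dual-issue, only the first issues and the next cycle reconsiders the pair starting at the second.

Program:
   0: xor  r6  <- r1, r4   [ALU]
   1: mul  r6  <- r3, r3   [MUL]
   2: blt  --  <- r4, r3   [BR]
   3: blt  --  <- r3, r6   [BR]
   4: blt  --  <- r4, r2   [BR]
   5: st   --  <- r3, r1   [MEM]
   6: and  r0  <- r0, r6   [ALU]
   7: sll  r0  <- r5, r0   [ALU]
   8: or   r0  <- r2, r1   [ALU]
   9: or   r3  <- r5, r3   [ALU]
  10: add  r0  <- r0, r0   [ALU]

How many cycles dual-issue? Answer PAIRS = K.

[0] i0  xor.ALU  -- WAW r6
[1] i1  mul.MUL  -- no-port MUL/BR
[2] i2  blt.BR  -- no-port BR/BR
[3] i3  blt.BR  -- no-port BR/BR
[4] i4/i5  blt.BR st.MEM  -- dual
[5] i6  and.ALU  -- RAW+WAW r0
[6] i7  sll.ALU  -- WAW r0
[7] i8/i9  or.ALU or.ALU  -- dual
[8] i10  add.ALU  -- tail

PAIRS = 2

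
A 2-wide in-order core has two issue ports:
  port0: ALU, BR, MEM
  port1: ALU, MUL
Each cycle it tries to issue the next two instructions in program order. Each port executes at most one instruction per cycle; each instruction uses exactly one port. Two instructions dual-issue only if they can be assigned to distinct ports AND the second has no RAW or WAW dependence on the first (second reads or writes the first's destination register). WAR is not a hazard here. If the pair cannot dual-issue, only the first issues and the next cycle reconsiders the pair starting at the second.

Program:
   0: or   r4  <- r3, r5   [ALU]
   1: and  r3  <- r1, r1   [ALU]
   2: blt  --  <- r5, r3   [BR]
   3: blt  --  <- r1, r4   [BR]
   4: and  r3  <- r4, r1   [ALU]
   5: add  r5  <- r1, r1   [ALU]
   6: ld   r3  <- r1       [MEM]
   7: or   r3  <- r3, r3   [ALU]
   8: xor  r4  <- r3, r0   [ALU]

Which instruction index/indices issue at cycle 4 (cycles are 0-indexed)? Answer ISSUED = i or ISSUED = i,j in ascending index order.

ISSUED = 7

c0: i0,i1 or and  pair
c1: i2 blt  no-port BR/BR
c2: i3,i4 blt and  pair
c3: i5,i6 add ld  pair
c4: i7 or  RAW r3
c5: i8 xor  tail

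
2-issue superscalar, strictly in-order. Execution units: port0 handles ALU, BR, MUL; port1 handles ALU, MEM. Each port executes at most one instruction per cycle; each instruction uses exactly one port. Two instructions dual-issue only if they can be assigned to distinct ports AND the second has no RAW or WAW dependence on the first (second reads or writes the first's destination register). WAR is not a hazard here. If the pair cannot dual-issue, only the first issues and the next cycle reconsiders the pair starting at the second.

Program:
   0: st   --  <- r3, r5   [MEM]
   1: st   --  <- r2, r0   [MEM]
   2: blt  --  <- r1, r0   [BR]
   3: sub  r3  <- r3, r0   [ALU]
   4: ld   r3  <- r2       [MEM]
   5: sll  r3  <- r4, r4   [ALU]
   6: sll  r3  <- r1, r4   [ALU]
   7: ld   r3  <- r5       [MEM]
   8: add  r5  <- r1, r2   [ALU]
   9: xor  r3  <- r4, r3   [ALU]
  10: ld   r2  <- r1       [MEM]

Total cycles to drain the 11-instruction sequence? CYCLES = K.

CYCLES = 8

#0 head=0: st.MEM i0 no-port MEM/MEM
#1 head=1: st.MEM/blt.BR i1,i2 pair
#2 head=3: sub.ALU i3 WAW r3
#3 head=4: ld.MEM i4 WAW r3
#4 head=5: sll.ALU i5 WAW r3
#5 head=6: sll.ALU i6 WAW r3
#6 head=7: ld.MEM/add.ALU i7,i8 pair
#7 head=9: xor.ALU/ld.MEM i9,i10 pair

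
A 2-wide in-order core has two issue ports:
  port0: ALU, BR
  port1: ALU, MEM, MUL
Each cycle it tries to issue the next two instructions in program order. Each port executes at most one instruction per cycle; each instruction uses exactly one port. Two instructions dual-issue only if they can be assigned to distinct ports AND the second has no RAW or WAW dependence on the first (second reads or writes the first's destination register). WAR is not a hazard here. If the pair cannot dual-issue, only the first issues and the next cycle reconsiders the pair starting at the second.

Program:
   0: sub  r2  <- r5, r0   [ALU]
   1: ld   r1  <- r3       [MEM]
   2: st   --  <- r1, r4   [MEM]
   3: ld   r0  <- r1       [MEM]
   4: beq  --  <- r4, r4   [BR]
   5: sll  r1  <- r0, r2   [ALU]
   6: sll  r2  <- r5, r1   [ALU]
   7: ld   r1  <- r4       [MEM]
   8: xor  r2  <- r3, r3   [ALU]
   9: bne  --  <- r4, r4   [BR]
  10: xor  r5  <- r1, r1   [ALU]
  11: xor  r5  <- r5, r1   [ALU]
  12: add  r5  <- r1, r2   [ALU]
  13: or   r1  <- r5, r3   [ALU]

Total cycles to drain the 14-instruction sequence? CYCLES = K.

CYCLES = 10

#0 head=0: sub.ALU+ld.MEM i0&i1 dual
#1 head=2: st.MEM i2 no-port MEM/MEM
#2 head=3: ld.MEM+beq.BR i3&i4 dual
#3 head=5: sll.ALU i5 RAW r1
#4 head=6: sll.ALU+ld.MEM i6&i7 dual
#5 head=8: xor.ALU+bne.BR i8&i9 dual
#6 head=10: xor.ALU i10 RAW+WAW r5
#7 head=11: xor.ALU i11 WAW r5
#8 head=12: add.ALU i12 RAW r5
#9 head=13: or.ALU i13 tail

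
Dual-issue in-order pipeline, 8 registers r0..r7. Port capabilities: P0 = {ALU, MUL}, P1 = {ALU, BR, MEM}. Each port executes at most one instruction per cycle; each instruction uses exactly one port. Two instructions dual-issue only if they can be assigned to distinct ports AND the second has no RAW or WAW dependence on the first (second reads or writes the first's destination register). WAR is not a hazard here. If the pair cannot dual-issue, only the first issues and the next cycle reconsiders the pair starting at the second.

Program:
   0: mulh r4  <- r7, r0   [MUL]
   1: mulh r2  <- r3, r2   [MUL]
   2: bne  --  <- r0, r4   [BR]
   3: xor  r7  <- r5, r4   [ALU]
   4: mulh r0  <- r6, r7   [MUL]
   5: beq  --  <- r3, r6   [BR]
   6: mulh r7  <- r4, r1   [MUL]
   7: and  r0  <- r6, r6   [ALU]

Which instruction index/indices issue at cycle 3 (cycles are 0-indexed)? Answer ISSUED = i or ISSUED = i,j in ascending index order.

ISSUED = 4,5

0. mulh @i0  | no-port MUL/MUL
1. mulh bne @i1&i2  | pair
2. xor @i3  | RAW r7
3. mulh beq @i4&i5  | pair
4. mulh and @i6&i7  | pair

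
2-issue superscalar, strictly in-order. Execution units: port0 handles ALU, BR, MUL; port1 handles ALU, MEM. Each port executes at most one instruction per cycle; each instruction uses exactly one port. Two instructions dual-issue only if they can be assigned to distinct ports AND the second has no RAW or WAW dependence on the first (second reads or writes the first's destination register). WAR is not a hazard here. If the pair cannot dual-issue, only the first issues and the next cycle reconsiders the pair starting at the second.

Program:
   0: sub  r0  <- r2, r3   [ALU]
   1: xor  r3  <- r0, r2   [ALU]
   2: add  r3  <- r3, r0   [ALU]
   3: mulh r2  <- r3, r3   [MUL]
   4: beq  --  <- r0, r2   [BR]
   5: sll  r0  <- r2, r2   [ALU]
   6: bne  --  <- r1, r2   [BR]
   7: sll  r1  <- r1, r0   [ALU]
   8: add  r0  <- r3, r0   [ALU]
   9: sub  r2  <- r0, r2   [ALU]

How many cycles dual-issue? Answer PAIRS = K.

#0 head=0: sub i0 RAW r0
#1 head=1: xor i1 RAW+WAW r3
#2 head=2: add i2 RAW r3
#3 head=3: mulh i3 no-port MUL/BR
#4 head=4: beq sll i4/i5 pair
#5 head=6: bne sll i6/i7 pair
#6 head=8: add i8 RAW r0
#7 head=9: sub i9 tail

PAIRS = 2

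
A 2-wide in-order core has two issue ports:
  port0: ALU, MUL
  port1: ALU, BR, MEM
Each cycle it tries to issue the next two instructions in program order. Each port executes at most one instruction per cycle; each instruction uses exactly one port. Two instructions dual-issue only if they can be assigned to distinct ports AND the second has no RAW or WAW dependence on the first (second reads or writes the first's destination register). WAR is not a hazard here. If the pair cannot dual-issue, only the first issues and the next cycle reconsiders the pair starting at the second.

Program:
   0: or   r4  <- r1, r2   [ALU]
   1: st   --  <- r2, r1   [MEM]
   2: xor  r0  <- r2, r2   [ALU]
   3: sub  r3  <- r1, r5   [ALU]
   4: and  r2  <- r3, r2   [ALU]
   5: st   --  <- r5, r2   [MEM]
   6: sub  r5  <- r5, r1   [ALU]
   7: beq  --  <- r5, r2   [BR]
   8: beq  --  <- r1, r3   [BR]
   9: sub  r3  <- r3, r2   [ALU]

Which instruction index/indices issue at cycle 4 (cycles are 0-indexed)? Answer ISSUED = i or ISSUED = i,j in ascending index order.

c0: i0/i1 or.ALU;st.MEM  pair
c1: i2/i3 xor.ALU;sub.ALU  pair
c2: i4 and.ALU  RAW r2
c3: i5/i6 st.MEM;sub.ALU  pair
c4: i7 beq.BR  no-port BR/BR
c5: i8/i9 beq.BR;sub.ALU  pair

ISSUED = 7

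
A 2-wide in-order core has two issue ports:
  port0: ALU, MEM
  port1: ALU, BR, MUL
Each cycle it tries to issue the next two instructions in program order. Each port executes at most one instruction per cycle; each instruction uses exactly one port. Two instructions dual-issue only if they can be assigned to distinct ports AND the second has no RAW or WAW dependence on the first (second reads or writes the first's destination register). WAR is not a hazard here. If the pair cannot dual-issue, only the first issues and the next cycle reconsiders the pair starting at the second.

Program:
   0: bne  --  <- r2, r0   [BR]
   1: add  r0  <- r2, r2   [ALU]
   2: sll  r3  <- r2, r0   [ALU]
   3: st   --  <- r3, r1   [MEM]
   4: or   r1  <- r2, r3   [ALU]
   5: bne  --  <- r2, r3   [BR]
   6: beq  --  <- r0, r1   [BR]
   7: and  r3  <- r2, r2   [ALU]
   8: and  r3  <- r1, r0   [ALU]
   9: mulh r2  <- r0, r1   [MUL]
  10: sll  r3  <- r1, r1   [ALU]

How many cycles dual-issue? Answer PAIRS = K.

PAIRS = 4

  cy0 -> i0&i1 (bne;add) 2-wide
  cy1 -> i2 (sll) RAW r3
  cy2 -> i3&i4 (st;or) 2-wide
  cy3 -> i5 (bne) no-port BR/BR
  cy4 -> i6&i7 (beq;and) 2-wide
  cy5 -> i8&i9 (and;mulh) 2-wide
  cy6 -> i10 (sll) tail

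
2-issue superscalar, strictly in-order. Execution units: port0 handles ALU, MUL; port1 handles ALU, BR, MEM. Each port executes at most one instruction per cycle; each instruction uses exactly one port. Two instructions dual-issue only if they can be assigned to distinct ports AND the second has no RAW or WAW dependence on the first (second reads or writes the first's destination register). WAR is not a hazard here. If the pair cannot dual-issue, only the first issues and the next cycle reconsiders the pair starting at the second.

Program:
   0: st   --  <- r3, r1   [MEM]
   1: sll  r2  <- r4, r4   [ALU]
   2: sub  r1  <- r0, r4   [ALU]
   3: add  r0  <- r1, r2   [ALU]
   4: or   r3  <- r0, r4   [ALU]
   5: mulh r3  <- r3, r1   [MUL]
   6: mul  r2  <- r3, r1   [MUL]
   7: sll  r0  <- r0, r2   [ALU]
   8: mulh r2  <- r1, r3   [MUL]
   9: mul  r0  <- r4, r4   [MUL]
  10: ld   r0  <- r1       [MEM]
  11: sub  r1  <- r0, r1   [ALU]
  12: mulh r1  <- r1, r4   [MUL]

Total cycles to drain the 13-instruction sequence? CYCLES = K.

CYCLES = 11

  cy0 -> i0,i1 (st.MEM+sll.ALU) 2-wide
  cy1 -> i2 (sub.ALU) RAW r1
  cy2 -> i3 (add.ALU) RAW r0
  cy3 -> i4 (or.ALU) RAW+WAW r3
  cy4 -> i5 (mulh.MUL) no-port MUL/MUL
  cy5 -> i6 (mul.MUL) RAW r2
  cy6 -> i7,i8 (sll.ALU+mulh.MUL) 2-wide
  cy7 -> i9 (mul.MUL) WAW r0
  cy8 -> i10 (ld.MEM) RAW r0
  cy9 -> i11 (sub.ALU) RAW+WAW r1
  cy10 -> i12 (mulh.MUL) tail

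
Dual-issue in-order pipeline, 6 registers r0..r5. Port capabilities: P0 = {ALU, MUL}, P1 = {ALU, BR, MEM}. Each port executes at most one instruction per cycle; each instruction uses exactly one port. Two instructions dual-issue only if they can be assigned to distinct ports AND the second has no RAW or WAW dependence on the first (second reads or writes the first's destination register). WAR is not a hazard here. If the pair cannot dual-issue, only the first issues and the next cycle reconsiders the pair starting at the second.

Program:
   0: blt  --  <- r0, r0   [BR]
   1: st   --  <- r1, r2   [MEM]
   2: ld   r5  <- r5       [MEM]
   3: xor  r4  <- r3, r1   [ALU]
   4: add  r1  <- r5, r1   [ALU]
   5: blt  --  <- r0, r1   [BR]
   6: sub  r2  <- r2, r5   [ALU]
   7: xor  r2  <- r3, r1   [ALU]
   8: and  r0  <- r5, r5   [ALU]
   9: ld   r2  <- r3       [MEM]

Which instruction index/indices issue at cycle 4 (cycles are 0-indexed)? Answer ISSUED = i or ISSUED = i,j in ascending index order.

  cy0 -> i0 (blt) no-port BR/MEM
  cy1 -> i1 (st) no-port MEM/MEM
  cy2 -> i2+i3 (ld xor) 2-wide
  cy3 -> i4 (add) RAW r1
  cy4 -> i5+i6 (blt sub) 2-wide
  cy5 -> i7+i8 (xor and) 2-wide
  cy6 -> i9 (ld) tail

ISSUED = 5,6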